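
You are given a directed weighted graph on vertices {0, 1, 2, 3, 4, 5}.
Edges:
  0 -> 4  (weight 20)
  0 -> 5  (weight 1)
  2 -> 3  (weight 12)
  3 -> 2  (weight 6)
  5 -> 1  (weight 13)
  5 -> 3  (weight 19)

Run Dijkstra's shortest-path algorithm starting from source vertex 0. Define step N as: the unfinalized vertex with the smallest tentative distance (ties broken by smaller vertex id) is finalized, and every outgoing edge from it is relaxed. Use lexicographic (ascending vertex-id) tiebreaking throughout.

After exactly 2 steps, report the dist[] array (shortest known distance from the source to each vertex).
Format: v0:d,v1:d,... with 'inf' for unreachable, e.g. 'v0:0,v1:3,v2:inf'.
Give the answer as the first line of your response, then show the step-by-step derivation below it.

v0:0,v1:14,v2:inf,v3:20,v4:20,v5:1

step 1: dist = v0:0,v1:inf,v2:inf,v3:inf,v4:20,v5:1
step 2: dist = v0:0,v1:14,v2:inf,v3:20,v4:20,v5:1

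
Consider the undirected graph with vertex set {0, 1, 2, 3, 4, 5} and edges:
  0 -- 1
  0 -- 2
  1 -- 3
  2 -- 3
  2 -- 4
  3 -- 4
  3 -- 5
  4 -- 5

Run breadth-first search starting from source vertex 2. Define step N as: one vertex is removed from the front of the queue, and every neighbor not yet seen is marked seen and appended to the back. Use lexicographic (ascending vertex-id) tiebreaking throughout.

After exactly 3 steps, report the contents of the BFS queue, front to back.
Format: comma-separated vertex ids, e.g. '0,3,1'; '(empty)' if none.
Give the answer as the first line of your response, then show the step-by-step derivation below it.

4,1,5

step 1: dequeue 2; queue=[0,3,4]; order=2
step 2: dequeue 0; queue=[3,4,1]; order=2,0
step 3: dequeue 3; queue=[4,1,5]; order=2,0,3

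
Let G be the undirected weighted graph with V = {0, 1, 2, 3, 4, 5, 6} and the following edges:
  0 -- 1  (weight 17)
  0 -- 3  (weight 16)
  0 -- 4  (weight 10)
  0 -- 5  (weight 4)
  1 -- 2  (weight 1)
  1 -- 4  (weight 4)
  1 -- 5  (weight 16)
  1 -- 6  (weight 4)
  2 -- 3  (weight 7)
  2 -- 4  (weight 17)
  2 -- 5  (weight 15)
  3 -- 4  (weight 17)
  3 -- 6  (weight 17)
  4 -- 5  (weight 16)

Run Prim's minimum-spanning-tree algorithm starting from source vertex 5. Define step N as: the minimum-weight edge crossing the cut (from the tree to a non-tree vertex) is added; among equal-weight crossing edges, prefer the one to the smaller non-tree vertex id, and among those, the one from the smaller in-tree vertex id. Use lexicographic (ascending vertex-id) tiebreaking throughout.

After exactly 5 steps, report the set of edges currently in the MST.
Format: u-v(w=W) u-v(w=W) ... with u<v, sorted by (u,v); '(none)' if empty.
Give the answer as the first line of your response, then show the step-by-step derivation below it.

0-4(w=10) 0-5(w=4) 1-2(w=1) 1-4(w=4) 1-6(w=4)

step 1: add edge 0-5 (w=4); MST = {0-5(w=4)}
step 2: add edge 0-4 (w=10); MST = {0-4(w=10) 0-5(w=4)}
step 3: add edge 1-4 (w=4); MST = {0-4(w=10) 0-5(w=4) 1-4(w=4)}
step 4: add edge 1-2 (w=1); MST = {0-4(w=10) 0-5(w=4) 1-2(w=1) 1-4(w=4)}
step 5: add edge 1-6 (w=4); MST = {0-4(w=10) 0-5(w=4) 1-2(w=1) 1-4(w=4) 1-6(w=4)}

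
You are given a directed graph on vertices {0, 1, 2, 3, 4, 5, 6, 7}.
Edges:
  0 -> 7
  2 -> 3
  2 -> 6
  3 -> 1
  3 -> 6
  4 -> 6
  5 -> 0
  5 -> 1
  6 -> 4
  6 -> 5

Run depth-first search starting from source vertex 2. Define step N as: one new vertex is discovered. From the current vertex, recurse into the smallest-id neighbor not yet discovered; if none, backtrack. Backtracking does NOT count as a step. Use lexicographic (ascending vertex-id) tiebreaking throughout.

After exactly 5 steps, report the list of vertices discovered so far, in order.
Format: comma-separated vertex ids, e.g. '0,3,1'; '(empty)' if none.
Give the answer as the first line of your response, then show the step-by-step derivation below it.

2,3,1,6,4

step 1: discover 2; path=2; order=2
step 2: discover 3; path=2>3; order=2,3
step 3: discover 1; path=2>3>1; order=2,3,1
step 4: discover 6; path=2>3>6; order=2,3,1,6
step 5: discover 4; path=2>3>6>4; order=2,3,1,6,4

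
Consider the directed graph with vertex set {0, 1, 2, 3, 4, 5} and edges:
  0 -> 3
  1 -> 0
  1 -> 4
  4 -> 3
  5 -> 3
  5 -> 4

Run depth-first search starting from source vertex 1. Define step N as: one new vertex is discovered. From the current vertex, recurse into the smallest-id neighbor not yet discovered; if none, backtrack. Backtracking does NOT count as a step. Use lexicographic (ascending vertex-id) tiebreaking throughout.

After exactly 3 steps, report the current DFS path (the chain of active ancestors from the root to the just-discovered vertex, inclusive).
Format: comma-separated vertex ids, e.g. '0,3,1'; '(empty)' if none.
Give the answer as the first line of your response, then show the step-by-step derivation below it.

1,0,3

step 1: discover 1; path=1; order=1
step 2: discover 0; path=1>0; order=1,0
step 3: discover 3; path=1>0>3; order=1,0,3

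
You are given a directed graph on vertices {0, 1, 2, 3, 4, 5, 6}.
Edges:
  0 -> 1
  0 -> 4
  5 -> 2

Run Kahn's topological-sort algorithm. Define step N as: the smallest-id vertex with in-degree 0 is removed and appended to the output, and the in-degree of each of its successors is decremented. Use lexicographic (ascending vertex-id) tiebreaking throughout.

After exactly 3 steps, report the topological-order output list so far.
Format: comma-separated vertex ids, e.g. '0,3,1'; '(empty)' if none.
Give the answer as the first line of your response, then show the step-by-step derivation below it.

0,1,3

step 1: output 0; order=[0]; indeg=(0,0,1,0,0,0,0)
step 2: output 1; order=[0,1]; indeg=(0,0,1,0,0,0,0)
step 3: output 3; order=[0,1,3]; indeg=(0,0,1,0,0,0,0)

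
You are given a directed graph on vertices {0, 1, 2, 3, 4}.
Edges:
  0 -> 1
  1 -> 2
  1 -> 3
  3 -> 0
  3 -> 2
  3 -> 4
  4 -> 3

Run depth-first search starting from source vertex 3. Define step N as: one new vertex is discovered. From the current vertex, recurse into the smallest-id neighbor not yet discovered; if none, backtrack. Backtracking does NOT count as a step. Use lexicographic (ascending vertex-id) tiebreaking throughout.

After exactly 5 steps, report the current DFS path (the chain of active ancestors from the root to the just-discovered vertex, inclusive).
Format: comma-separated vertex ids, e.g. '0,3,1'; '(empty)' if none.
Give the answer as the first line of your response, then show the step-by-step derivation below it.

3,4

step 1: discover 3; path=3; order=3
step 2: discover 0; path=3>0; order=3,0
step 3: discover 1; path=3>0>1; order=3,0,1
step 4: discover 2; path=3>0>1>2; order=3,0,1,2
step 5: discover 4; path=3>4; order=3,0,1,2,4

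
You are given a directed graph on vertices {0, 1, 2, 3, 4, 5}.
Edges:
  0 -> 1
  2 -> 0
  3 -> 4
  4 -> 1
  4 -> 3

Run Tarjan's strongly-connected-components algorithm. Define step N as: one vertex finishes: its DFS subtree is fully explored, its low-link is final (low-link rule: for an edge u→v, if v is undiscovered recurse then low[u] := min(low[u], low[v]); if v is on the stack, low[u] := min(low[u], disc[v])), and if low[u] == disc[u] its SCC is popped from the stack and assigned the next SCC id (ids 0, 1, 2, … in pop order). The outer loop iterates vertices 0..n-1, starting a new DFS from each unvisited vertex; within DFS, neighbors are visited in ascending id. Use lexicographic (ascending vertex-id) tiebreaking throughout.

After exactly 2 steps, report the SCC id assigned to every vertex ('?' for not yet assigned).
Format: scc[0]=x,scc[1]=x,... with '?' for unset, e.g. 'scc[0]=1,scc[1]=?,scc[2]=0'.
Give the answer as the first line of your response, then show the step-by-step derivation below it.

scc[0]=1,scc[1]=0,scc[2]=?,scc[3]=?,scc[4]=?,scc[5]=?

step 1: low=(low[0]=0,low[1]=1,low[2]=?,low[3]=?,low[4]=?,low[5]=?); scc=(scc[0]=?,scc[1]=0,scc[2]=?,scc[3]=?,scc[4]=?,scc[5]=?)
step 2: low=(low[0]=0,low[1]=1,low[2]=?,low[3]=?,low[4]=?,low[5]=?); scc=(scc[0]=1,scc[1]=0,scc[2]=?,scc[3]=?,scc[4]=?,scc[5]=?)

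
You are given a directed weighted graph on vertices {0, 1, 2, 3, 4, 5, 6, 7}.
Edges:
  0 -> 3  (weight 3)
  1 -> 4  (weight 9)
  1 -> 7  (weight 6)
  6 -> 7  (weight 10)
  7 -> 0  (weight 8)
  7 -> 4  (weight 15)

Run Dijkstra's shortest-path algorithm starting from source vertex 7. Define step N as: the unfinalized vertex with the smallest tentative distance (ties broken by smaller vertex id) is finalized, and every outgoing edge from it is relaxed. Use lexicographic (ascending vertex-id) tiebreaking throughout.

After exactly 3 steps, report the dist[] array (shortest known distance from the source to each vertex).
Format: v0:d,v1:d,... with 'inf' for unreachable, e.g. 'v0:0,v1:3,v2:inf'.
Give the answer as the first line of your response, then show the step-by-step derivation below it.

v0:8,v1:inf,v2:inf,v3:11,v4:15,v5:inf,v6:inf,v7:0

step 1: dist = v0:8,v1:inf,v2:inf,v3:inf,v4:15,v5:inf,v6:inf,v7:0
step 2: dist = v0:8,v1:inf,v2:inf,v3:11,v4:15,v5:inf,v6:inf,v7:0
step 3: dist = v0:8,v1:inf,v2:inf,v3:11,v4:15,v5:inf,v6:inf,v7:0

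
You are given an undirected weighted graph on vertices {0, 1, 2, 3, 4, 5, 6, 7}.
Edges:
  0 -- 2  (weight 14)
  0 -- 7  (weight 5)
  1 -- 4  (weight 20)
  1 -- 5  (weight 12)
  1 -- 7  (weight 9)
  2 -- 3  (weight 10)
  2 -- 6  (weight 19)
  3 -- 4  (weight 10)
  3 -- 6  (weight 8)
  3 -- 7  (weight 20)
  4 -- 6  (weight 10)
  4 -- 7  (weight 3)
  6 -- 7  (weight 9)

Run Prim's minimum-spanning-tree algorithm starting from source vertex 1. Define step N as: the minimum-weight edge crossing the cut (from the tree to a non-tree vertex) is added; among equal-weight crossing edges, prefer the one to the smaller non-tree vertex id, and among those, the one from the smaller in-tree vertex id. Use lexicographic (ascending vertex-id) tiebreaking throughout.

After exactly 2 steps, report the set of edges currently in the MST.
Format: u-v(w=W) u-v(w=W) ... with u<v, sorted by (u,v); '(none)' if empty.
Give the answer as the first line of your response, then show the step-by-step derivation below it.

1-7(w=9) 4-7(w=3)

step 1: add edge 1-7 (w=9); MST = {1-7(w=9)}
step 2: add edge 4-7 (w=3); MST = {1-7(w=9) 4-7(w=3)}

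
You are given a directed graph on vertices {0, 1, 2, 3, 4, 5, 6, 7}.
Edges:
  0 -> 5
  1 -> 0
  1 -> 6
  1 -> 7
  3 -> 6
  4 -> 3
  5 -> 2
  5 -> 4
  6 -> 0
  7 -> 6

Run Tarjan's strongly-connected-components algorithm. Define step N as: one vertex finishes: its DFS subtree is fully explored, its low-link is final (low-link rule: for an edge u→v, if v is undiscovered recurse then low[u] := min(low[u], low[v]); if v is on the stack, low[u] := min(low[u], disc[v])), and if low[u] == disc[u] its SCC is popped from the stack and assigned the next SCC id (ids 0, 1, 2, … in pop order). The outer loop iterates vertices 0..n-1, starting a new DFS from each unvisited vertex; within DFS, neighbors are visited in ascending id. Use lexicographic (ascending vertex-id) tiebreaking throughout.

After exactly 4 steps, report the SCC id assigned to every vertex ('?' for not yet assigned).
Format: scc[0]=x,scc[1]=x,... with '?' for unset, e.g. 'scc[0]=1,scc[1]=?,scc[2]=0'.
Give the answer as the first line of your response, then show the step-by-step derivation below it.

scc[0]=?,scc[1]=?,scc[2]=0,scc[3]=?,scc[4]=?,scc[5]=?,scc[6]=?,scc[7]=?

step 1: low=(low[0]=0,low[1]=?,low[2]=2,low[3]=?,low[4]=?,low[5]=1,low[6]=?,low[7]=?); scc=(scc[0]=?,scc[1]=?,scc[2]=0,scc[3]=?,scc[4]=?,scc[5]=?,scc[6]=?,scc[7]=?)
step 2: low=(low[0]=0,low[1]=?,low[2]=2,low[3]=4,low[4]=3,low[5]=1,low[6]=0,low[7]=?); scc=(scc[0]=?,scc[1]=?,scc[2]=0,scc[3]=?,scc[4]=?,scc[5]=?,scc[6]=?,scc[7]=?)
step 3: low=(low[0]=0,low[1]=?,low[2]=2,low[3]=0,low[4]=3,low[5]=1,low[6]=0,low[7]=?); scc=(scc[0]=?,scc[1]=?,scc[2]=0,scc[3]=?,scc[4]=?,scc[5]=?,scc[6]=?,scc[7]=?)
step 4: low=(low[0]=0,low[1]=?,low[2]=2,low[3]=0,low[4]=0,low[5]=1,low[6]=0,low[7]=?); scc=(scc[0]=?,scc[1]=?,scc[2]=0,scc[3]=?,scc[4]=?,scc[5]=?,scc[6]=?,scc[7]=?)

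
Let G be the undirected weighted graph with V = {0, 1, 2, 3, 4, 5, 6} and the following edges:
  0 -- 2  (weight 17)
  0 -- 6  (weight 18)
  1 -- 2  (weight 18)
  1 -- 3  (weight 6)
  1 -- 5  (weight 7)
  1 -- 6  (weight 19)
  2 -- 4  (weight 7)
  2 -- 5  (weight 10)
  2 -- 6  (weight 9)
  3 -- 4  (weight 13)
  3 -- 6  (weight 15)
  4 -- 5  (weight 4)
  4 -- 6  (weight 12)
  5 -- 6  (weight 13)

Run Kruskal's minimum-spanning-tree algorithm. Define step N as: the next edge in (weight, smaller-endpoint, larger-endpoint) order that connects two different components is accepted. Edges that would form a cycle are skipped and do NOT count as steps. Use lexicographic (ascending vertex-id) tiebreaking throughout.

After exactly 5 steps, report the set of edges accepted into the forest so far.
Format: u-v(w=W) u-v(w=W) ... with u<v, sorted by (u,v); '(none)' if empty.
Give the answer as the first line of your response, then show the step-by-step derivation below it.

1-3(w=6) 1-5(w=7) 2-4(w=7) 2-6(w=9) 4-5(w=4)

step 1: add edge 4-5 (w=4); MST = {4-5(w=4)}
step 2: add edge 1-3 (w=6); MST = {1-3(w=6) 4-5(w=4)}
step 3: add edge 1-5 (w=7); MST = {1-3(w=6) 1-5(w=7) 4-5(w=4)}
step 4: add edge 2-4 (w=7); MST = {1-3(w=6) 1-5(w=7) 2-4(w=7) 4-5(w=4)}
step 5: add edge 2-6 (w=9); MST = {1-3(w=6) 1-5(w=7) 2-4(w=7) 2-6(w=9) 4-5(w=4)}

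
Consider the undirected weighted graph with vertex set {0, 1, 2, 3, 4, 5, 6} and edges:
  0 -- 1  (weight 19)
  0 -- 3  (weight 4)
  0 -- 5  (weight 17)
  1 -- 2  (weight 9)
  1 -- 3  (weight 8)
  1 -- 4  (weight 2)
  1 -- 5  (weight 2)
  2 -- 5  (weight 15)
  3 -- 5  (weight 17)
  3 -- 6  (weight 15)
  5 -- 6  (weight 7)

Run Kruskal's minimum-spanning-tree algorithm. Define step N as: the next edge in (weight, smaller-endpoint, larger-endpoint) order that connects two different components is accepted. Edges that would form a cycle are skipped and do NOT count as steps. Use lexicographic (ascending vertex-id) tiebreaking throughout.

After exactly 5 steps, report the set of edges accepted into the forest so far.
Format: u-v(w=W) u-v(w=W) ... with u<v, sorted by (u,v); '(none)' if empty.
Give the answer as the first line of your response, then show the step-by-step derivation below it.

0-3(w=4) 1-3(w=8) 1-4(w=2) 1-5(w=2) 5-6(w=7)

step 1: add edge 1-4 (w=2); MST = {1-4(w=2)}
step 2: add edge 1-5 (w=2); MST = {1-4(w=2) 1-5(w=2)}
step 3: add edge 0-3 (w=4); MST = {0-3(w=4) 1-4(w=2) 1-5(w=2)}
step 4: add edge 5-6 (w=7); MST = {0-3(w=4) 1-4(w=2) 1-5(w=2) 5-6(w=7)}
step 5: add edge 1-3 (w=8); MST = {0-3(w=4) 1-3(w=8) 1-4(w=2) 1-5(w=2) 5-6(w=7)}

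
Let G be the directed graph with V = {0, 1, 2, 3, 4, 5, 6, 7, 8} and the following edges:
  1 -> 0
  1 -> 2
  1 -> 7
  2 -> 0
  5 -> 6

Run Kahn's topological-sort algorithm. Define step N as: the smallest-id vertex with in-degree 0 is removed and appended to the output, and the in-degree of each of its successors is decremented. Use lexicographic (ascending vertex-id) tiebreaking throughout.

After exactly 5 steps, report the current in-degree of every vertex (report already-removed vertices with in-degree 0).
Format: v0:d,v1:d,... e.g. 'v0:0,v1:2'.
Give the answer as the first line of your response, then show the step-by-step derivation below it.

v0:0,v1:0,v2:0,v3:0,v4:0,v5:0,v6:1,v7:0,v8:0

step 1: output 1; order=[1]; indeg=(1,0,0,0,0,0,1,0,0)
step 2: output 2; order=[1,2]; indeg=(0,0,0,0,0,0,1,0,0)
step 3: output 0; order=[1,2,0]; indeg=(0,0,0,0,0,0,1,0,0)
step 4: output 3; order=[1,2,0,3]; indeg=(0,0,0,0,0,0,1,0,0)
step 5: output 4; order=[1,2,0,3,4]; indeg=(0,0,0,0,0,0,1,0,0)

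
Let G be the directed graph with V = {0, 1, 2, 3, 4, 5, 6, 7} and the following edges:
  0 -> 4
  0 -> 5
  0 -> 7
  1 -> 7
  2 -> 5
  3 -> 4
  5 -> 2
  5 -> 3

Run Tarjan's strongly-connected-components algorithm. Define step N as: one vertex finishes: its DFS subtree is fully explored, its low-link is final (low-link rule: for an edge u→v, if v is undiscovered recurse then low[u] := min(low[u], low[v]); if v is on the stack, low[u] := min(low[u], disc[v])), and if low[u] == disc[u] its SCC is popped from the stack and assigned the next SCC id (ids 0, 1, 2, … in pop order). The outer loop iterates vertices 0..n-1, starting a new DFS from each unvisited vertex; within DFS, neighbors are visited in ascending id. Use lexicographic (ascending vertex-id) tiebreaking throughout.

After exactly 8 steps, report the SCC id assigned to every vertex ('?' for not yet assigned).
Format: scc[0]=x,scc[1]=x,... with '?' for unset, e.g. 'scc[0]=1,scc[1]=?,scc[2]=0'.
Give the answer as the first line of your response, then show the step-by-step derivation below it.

scc[0]=4,scc[1]=5,scc[2]=2,scc[3]=1,scc[4]=0,scc[5]=2,scc[6]=6,scc[7]=3

step 1: low=(low[0]=0,low[1]=?,low[2]=?,low[3]=?,low[4]=1,low[5]=?,low[6]=?,low[7]=?); scc=(scc[0]=?,scc[1]=?,scc[2]=?,scc[3]=?,scc[4]=0,scc[5]=?,scc[6]=?,scc[7]=?)
step 2: low=(low[0]=0,low[1]=?,low[2]=2,low[3]=?,low[4]=1,low[5]=2,low[6]=?,low[7]=?); scc=(scc[0]=?,scc[1]=?,scc[2]=?,scc[3]=?,scc[4]=0,scc[5]=?,scc[6]=?,scc[7]=?)
step 3: low=(low[0]=0,low[1]=?,low[2]=2,low[3]=4,low[4]=1,low[5]=2,low[6]=?,low[7]=?); scc=(scc[0]=?,scc[1]=?,scc[2]=?,scc[3]=1,scc[4]=0,scc[5]=?,scc[6]=?,scc[7]=?)
step 4: low=(low[0]=0,low[1]=?,low[2]=2,low[3]=4,low[4]=1,low[5]=2,low[6]=?,low[7]=?); scc=(scc[0]=?,scc[1]=?,scc[2]=2,scc[3]=1,scc[4]=0,scc[5]=2,scc[6]=?,scc[7]=?)
step 5: low=(low[0]=0,low[1]=?,low[2]=2,low[3]=4,low[4]=1,low[5]=2,low[6]=?,low[7]=5); scc=(scc[0]=?,scc[1]=?,scc[2]=2,scc[3]=1,scc[4]=0,scc[5]=2,scc[6]=?,scc[7]=3)
step 6: low=(low[0]=0,low[1]=?,low[2]=2,low[3]=4,low[4]=1,low[5]=2,low[6]=?,low[7]=5); scc=(scc[0]=4,scc[1]=?,scc[2]=2,scc[3]=1,scc[4]=0,scc[5]=2,scc[6]=?,scc[7]=3)
step 7: low=(low[0]=0,low[1]=6,low[2]=2,low[3]=4,low[4]=1,low[5]=2,low[6]=?,low[7]=5); scc=(scc[0]=4,scc[1]=5,scc[2]=2,scc[3]=1,scc[4]=0,scc[5]=2,scc[6]=?,scc[7]=3)
step 8: low=(low[0]=0,low[1]=6,low[2]=2,low[3]=4,low[4]=1,low[5]=2,low[6]=7,low[7]=5); scc=(scc[0]=4,scc[1]=5,scc[2]=2,scc[3]=1,scc[4]=0,scc[5]=2,scc[6]=6,scc[7]=3)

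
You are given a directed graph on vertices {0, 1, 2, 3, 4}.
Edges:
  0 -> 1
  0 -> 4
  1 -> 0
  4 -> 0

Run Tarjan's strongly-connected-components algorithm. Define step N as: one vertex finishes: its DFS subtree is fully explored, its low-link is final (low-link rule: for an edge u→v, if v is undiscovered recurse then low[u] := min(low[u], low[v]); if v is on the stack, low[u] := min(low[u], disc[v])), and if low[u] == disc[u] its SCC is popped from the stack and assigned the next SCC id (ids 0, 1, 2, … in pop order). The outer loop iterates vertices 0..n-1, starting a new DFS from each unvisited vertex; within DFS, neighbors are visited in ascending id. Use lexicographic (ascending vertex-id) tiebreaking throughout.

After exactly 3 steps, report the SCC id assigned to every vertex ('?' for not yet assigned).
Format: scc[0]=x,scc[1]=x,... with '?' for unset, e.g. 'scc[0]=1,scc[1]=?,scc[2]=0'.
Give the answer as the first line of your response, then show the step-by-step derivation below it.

scc[0]=0,scc[1]=0,scc[2]=?,scc[3]=?,scc[4]=0

step 1: low=(low[0]=0,low[1]=0,low[2]=?,low[3]=?,low[4]=?); scc=(scc[0]=?,scc[1]=?,scc[2]=?,scc[3]=?,scc[4]=?)
step 2: low=(low[0]=0,low[1]=0,low[2]=?,low[3]=?,low[4]=0); scc=(scc[0]=?,scc[1]=?,scc[2]=?,scc[3]=?,scc[4]=?)
step 3: low=(low[0]=0,low[1]=0,low[2]=?,low[3]=?,low[4]=0); scc=(scc[0]=0,scc[1]=0,scc[2]=?,scc[3]=?,scc[4]=0)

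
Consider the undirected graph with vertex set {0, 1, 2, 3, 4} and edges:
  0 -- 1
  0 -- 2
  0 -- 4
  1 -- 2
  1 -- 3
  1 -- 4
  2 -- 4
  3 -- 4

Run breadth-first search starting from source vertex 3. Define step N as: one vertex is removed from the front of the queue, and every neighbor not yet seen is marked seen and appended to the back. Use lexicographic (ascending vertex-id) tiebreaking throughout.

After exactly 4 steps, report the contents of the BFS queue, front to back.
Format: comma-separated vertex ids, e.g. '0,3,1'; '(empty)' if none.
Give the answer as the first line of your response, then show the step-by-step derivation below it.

2

step 1: dequeue 3; queue=[1,4]; order=3
step 2: dequeue 1; queue=[4,0,2]; order=3,1
step 3: dequeue 4; queue=[0,2]; order=3,1,4
step 4: dequeue 0; queue=[2]; order=3,1,4,0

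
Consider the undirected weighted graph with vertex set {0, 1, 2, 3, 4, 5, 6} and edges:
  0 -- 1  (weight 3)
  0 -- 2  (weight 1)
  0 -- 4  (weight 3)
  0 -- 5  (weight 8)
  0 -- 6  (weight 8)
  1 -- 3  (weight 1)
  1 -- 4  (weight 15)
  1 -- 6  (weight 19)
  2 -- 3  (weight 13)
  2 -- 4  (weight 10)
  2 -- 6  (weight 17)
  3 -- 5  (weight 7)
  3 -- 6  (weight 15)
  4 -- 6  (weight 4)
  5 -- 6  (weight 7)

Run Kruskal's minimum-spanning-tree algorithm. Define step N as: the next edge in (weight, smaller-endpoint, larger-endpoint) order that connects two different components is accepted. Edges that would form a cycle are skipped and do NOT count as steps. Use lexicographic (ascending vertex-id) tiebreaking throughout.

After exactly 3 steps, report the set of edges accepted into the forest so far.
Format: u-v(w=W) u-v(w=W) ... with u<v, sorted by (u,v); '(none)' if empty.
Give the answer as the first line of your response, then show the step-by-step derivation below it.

0-1(w=3) 0-2(w=1) 1-3(w=1)

step 1: add edge 0-2 (w=1); MST = {0-2(w=1)}
step 2: add edge 1-3 (w=1); MST = {0-2(w=1) 1-3(w=1)}
step 3: add edge 0-1 (w=3); MST = {0-1(w=3) 0-2(w=1) 1-3(w=1)}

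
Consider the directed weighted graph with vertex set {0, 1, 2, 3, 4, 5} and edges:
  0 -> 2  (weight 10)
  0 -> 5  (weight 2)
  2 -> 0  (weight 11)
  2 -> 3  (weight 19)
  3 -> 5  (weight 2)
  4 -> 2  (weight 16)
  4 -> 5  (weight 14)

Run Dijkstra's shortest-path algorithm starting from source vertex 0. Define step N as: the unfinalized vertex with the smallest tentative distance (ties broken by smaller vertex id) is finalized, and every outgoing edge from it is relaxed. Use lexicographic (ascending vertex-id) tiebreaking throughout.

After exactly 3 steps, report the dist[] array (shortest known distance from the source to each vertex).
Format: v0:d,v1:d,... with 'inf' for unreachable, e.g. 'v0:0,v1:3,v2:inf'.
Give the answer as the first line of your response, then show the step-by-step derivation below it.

v0:0,v1:inf,v2:10,v3:29,v4:inf,v5:2

step 1: dist = v0:0,v1:inf,v2:10,v3:inf,v4:inf,v5:2
step 2: dist = v0:0,v1:inf,v2:10,v3:inf,v4:inf,v5:2
step 3: dist = v0:0,v1:inf,v2:10,v3:29,v4:inf,v5:2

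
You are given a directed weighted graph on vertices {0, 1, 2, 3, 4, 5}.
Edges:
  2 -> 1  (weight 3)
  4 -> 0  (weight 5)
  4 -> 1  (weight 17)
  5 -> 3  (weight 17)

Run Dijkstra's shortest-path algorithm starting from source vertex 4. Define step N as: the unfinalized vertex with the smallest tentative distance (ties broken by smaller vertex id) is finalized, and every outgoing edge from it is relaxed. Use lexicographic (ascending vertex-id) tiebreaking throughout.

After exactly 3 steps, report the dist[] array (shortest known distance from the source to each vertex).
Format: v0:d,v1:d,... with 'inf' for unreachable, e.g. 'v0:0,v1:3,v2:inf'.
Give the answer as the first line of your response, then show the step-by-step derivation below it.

v0:5,v1:17,v2:inf,v3:inf,v4:0,v5:inf

step 1: dist = v0:5,v1:17,v2:inf,v3:inf,v4:0,v5:inf
step 2: dist = v0:5,v1:17,v2:inf,v3:inf,v4:0,v5:inf
step 3: dist = v0:5,v1:17,v2:inf,v3:inf,v4:0,v5:inf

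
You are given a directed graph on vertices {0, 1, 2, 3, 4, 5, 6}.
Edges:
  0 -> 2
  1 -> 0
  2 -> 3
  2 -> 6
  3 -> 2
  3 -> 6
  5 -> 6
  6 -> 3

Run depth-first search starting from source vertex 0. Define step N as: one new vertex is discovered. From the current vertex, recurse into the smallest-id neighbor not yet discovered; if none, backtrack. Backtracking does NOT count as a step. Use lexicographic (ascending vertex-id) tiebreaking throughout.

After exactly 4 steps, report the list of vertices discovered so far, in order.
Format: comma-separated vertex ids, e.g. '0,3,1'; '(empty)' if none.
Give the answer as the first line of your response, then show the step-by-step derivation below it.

0,2,3,6

step 1: discover 0; path=0; order=0
step 2: discover 2; path=0>2; order=0,2
step 3: discover 3; path=0>2>3; order=0,2,3
step 4: discover 6; path=0>2>3>6; order=0,2,3,6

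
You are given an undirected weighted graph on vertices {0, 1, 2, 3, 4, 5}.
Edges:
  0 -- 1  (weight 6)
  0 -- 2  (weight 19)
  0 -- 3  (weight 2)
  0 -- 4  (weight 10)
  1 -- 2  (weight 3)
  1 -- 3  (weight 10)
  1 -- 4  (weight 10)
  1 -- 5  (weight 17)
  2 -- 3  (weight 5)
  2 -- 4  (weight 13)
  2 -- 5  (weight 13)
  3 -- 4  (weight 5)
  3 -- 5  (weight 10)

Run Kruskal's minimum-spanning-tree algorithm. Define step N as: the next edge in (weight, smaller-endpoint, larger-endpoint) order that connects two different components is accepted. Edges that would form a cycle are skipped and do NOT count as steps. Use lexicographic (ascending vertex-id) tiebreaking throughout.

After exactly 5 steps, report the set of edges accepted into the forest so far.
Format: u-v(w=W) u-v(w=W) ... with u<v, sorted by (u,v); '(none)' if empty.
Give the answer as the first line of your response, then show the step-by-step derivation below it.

0-3(w=2) 1-2(w=3) 2-3(w=5) 3-4(w=5) 3-5(w=10)

step 1: add edge 0-3 (w=2); MST = {0-3(w=2)}
step 2: add edge 1-2 (w=3); MST = {0-3(w=2) 1-2(w=3)}
step 3: add edge 2-3 (w=5); MST = {0-3(w=2) 1-2(w=3) 2-3(w=5)}
step 4: add edge 3-4 (w=5); MST = {0-3(w=2) 1-2(w=3) 2-3(w=5) 3-4(w=5)}
step 5: add edge 3-5 (w=10); MST = {0-3(w=2) 1-2(w=3) 2-3(w=5) 3-4(w=5) 3-5(w=10)}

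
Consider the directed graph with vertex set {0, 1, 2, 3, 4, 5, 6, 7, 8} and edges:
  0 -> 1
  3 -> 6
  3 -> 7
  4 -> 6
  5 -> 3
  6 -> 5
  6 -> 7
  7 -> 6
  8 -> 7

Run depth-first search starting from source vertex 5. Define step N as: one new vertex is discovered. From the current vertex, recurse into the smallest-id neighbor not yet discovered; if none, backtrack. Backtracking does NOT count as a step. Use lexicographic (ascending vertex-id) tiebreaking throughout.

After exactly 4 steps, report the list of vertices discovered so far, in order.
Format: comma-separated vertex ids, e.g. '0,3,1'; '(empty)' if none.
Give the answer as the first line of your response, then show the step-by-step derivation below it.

5,3,6,7

step 1: discover 5; path=5; order=5
step 2: discover 3; path=5>3; order=5,3
step 3: discover 6; path=5>3>6; order=5,3,6
step 4: discover 7; path=5>3>6>7; order=5,3,6,7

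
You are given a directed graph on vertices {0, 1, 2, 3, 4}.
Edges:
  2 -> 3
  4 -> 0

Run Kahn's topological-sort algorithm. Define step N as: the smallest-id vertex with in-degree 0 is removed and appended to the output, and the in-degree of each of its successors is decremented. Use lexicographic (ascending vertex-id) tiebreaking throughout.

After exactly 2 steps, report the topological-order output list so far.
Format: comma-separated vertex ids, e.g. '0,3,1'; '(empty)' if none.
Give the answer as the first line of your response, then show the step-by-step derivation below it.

1,2

step 1: output 1; order=[1]; indeg=(1,0,0,1,0)
step 2: output 2; order=[1,2]; indeg=(1,0,0,0,0)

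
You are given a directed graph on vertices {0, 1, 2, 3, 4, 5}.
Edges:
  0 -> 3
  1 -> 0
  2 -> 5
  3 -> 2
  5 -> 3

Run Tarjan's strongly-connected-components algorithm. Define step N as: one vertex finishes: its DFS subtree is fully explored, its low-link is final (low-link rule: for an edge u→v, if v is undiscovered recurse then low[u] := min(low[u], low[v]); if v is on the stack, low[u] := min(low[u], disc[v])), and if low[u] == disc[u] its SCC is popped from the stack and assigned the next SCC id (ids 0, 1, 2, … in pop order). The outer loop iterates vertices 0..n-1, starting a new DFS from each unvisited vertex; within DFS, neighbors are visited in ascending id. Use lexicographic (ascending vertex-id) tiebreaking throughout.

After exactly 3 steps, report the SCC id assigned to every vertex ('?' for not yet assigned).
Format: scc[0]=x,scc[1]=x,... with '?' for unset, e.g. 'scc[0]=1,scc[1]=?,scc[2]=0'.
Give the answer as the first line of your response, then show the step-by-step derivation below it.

scc[0]=?,scc[1]=?,scc[2]=0,scc[3]=0,scc[4]=?,scc[5]=0

step 1: low=(low[0]=0,low[1]=?,low[2]=2,low[3]=1,low[4]=?,low[5]=1); scc=(scc[0]=?,scc[1]=?,scc[2]=?,scc[3]=?,scc[4]=?,scc[5]=?)
step 2: low=(low[0]=0,low[1]=?,low[2]=1,low[3]=1,low[4]=?,low[5]=1); scc=(scc[0]=?,scc[1]=?,scc[2]=?,scc[3]=?,scc[4]=?,scc[5]=?)
step 3: low=(low[0]=0,low[1]=?,low[2]=1,low[3]=1,low[4]=?,low[5]=1); scc=(scc[0]=?,scc[1]=?,scc[2]=0,scc[3]=0,scc[4]=?,scc[5]=0)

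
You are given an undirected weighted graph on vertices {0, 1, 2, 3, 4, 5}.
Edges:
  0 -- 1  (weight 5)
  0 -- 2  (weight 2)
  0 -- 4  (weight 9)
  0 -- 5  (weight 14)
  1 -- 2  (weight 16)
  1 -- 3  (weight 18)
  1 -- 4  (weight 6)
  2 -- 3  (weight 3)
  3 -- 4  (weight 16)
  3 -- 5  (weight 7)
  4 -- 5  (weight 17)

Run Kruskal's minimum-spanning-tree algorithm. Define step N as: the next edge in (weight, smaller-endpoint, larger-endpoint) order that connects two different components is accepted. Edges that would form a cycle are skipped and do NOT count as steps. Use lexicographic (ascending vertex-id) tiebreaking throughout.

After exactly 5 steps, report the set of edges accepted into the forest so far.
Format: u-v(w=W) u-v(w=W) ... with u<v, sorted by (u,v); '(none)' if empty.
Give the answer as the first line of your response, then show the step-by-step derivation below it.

0-1(w=5) 0-2(w=2) 1-4(w=6) 2-3(w=3) 3-5(w=7)

step 1: add edge 0-2 (w=2); MST = {0-2(w=2)}
step 2: add edge 2-3 (w=3); MST = {0-2(w=2) 2-3(w=3)}
step 3: add edge 0-1 (w=5); MST = {0-1(w=5) 0-2(w=2) 2-3(w=3)}
step 4: add edge 1-4 (w=6); MST = {0-1(w=5) 0-2(w=2) 1-4(w=6) 2-3(w=3)}
step 5: add edge 3-5 (w=7); MST = {0-1(w=5) 0-2(w=2) 1-4(w=6) 2-3(w=3) 3-5(w=7)}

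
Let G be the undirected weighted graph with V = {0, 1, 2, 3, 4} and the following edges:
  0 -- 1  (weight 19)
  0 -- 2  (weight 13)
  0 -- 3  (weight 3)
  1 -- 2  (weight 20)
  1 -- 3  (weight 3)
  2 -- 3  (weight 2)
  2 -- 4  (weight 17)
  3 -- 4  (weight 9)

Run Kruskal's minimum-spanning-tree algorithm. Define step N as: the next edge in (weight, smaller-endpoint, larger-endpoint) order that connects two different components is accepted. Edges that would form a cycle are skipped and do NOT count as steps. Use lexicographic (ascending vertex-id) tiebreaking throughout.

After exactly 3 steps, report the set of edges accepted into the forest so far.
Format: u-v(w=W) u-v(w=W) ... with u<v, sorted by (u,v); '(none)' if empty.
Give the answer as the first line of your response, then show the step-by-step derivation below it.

0-3(w=3) 1-3(w=3) 2-3(w=2)

step 1: add edge 2-3 (w=2); MST = {2-3(w=2)}
step 2: add edge 0-3 (w=3); MST = {0-3(w=3) 2-3(w=2)}
step 3: add edge 1-3 (w=3); MST = {0-3(w=3) 1-3(w=3) 2-3(w=2)}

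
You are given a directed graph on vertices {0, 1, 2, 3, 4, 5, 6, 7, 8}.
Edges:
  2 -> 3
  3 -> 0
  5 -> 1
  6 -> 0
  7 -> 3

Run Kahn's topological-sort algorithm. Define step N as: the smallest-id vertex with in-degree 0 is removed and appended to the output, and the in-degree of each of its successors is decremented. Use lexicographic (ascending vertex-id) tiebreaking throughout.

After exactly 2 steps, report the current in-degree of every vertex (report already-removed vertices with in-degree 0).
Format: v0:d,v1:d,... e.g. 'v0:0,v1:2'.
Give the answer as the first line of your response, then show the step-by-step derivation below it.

v0:2,v1:1,v2:0,v3:1,v4:0,v5:0,v6:0,v7:0,v8:0

step 1: output 2; order=[2]; indeg=(2,1,0,1,0,0,0,0,0)
step 2: output 4; order=[2,4]; indeg=(2,1,0,1,0,0,0,0,0)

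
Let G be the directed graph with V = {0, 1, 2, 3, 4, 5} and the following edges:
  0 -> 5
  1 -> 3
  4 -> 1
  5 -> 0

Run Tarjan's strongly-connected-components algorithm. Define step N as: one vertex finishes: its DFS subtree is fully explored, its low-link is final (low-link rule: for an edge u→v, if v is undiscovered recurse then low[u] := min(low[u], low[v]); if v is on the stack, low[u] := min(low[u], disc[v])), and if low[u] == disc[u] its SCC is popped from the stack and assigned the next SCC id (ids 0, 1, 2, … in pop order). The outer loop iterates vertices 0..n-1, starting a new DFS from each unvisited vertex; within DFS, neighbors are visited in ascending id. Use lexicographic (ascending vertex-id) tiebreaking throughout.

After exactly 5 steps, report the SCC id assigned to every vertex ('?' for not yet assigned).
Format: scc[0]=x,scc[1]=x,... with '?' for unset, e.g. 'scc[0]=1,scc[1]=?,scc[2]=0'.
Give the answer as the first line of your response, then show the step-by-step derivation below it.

scc[0]=0,scc[1]=2,scc[2]=3,scc[3]=1,scc[4]=?,scc[5]=0

step 1: low=(low[0]=0,low[1]=?,low[2]=?,low[3]=?,low[4]=?,low[5]=0); scc=(scc[0]=?,scc[1]=?,scc[2]=?,scc[3]=?,scc[4]=?,scc[5]=?)
step 2: low=(low[0]=0,low[1]=?,low[2]=?,low[3]=?,low[4]=?,low[5]=0); scc=(scc[0]=0,scc[1]=?,scc[2]=?,scc[3]=?,scc[4]=?,scc[5]=0)
step 3: low=(low[0]=0,low[1]=2,low[2]=?,low[3]=3,low[4]=?,low[5]=0); scc=(scc[0]=0,scc[1]=?,scc[2]=?,scc[3]=1,scc[4]=?,scc[5]=0)
step 4: low=(low[0]=0,low[1]=2,low[2]=?,low[3]=3,low[4]=?,low[5]=0); scc=(scc[0]=0,scc[1]=2,scc[2]=?,scc[3]=1,scc[4]=?,scc[5]=0)
step 5: low=(low[0]=0,low[1]=2,low[2]=4,low[3]=3,low[4]=?,low[5]=0); scc=(scc[0]=0,scc[1]=2,scc[2]=3,scc[3]=1,scc[4]=?,scc[5]=0)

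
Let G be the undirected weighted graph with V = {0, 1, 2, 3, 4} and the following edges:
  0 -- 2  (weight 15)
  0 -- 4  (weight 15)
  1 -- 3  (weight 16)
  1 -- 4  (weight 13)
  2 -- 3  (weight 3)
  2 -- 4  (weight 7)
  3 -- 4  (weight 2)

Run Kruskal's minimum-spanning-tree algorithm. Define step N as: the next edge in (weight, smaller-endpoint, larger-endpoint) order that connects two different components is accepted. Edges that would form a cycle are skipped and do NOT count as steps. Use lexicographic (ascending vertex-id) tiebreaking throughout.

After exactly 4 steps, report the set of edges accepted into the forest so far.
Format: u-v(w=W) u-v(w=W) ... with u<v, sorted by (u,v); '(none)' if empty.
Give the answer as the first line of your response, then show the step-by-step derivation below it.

0-2(w=15) 1-4(w=13) 2-3(w=3) 3-4(w=2)

step 1: add edge 3-4 (w=2); MST = {3-4(w=2)}
step 2: add edge 2-3 (w=3); MST = {2-3(w=3) 3-4(w=2)}
step 3: add edge 1-4 (w=13); MST = {1-4(w=13) 2-3(w=3) 3-4(w=2)}
step 4: add edge 0-2 (w=15); MST = {0-2(w=15) 1-4(w=13) 2-3(w=3) 3-4(w=2)}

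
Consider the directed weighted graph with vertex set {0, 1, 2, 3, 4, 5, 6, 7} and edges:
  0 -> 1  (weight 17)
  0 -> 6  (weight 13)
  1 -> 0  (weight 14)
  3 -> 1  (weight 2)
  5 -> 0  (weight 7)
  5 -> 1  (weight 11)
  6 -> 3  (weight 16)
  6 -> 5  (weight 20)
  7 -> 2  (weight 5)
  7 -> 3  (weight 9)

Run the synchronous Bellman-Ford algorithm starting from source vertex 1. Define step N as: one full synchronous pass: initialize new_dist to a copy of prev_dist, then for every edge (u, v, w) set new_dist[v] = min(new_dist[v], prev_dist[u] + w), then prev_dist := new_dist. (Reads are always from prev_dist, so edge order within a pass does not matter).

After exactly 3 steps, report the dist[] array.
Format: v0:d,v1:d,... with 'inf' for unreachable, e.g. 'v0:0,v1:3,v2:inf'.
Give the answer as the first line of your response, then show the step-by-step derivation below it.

v0:14,v1:0,v2:inf,v3:43,v4:inf,v5:47,v6:27,v7:inf

step 1: dist = v0:14,v1:0,v2:inf,v3:inf,v4:inf,v5:inf,v6:inf,v7:inf
step 2: dist = v0:14,v1:0,v2:inf,v3:inf,v4:inf,v5:inf,v6:27,v7:inf
step 3: dist = v0:14,v1:0,v2:inf,v3:43,v4:inf,v5:47,v6:27,v7:inf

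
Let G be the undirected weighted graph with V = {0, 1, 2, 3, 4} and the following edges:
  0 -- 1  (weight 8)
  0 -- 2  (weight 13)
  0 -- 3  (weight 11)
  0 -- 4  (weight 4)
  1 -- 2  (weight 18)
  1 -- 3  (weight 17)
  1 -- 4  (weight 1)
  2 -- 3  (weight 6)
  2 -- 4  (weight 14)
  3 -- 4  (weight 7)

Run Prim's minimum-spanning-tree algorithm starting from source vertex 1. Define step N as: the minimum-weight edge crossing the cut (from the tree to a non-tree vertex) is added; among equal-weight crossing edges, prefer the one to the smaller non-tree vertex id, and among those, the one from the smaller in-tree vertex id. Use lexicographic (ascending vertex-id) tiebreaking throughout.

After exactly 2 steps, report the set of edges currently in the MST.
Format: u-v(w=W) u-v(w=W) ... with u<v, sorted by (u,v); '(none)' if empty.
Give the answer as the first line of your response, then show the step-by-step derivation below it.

0-4(w=4) 1-4(w=1)

step 1: add edge 1-4 (w=1); MST = {1-4(w=1)}
step 2: add edge 0-4 (w=4); MST = {0-4(w=4) 1-4(w=1)}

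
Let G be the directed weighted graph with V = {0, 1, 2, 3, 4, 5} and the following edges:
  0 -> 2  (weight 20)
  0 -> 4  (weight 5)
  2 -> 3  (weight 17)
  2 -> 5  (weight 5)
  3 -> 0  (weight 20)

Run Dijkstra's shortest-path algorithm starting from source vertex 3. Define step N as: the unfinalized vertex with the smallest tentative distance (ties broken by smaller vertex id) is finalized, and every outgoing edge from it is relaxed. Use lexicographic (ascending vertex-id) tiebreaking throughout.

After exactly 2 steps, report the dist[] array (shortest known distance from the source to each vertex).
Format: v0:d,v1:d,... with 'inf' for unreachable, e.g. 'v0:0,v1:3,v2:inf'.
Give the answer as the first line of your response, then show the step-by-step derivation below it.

v0:20,v1:inf,v2:40,v3:0,v4:25,v5:inf

step 1: dist = v0:20,v1:inf,v2:inf,v3:0,v4:inf,v5:inf
step 2: dist = v0:20,v1:inf,v2:40,v3:0,v4:25,v5:inf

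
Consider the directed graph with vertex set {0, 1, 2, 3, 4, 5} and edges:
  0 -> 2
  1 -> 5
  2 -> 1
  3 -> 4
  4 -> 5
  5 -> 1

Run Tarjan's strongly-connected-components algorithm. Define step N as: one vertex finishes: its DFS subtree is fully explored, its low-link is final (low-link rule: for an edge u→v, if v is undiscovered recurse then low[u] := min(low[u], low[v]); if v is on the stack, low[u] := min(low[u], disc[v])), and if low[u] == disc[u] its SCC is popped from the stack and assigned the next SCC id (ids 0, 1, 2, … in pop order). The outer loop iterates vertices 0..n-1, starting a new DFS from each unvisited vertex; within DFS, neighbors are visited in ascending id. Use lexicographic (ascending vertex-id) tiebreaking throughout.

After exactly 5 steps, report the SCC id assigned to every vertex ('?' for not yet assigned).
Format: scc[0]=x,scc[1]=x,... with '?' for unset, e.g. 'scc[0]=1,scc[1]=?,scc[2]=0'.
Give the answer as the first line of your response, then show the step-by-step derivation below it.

scc[0]=2,scc[1]=0,scc[2]=1,scc[3]=?,scc[4]=3,scc[5]=0

step 1: low=(low[0]=0,low[1]=2,low[2]=1,low[3]=?,low[4]=?,low[5]=2); scc=(scc[0]=?,scc[1]=?,scc[2]=?,scc[3]=?,scc[4]=?,scc[5]=?)
step 2: low=(low[0]=0,low[1]=2,low[2]=1,low[3]=?,low[4]=?,low[5]=2); scc=(scc[0]=?,scc[1]=0,scc[2]=?,scc[3]=?,scc[4]=?,scc[5]=0)
step 3: low=(low[0]=0,low[1]=2,low[2]=1,low[3]=?,low[4]=?,low[5]=2); scc=(scc[0]=?,scc[1]=0,scc[2]=1,scc[3]=?,scc[4]=?,scc[5]=0)
step 4: low=(low[0]=0,low[1]=2,low[2]=1,low[3]=?,low[4]=?,low[5]=2); scc=(scc[0]=2,scc[1]=0,scc[2]=1,scc[3]=?,scc[4]=?,scc[5]=0)
step 5: low=(low[0]=0,low[1]=2,low[2]=1,low[3]=4,low[4]=5,low[5]=2); scc=(scc[0]=2,scc[1]=0,scc[2]=1,scc[3]=?,scc[4]=3,scc[5]=0)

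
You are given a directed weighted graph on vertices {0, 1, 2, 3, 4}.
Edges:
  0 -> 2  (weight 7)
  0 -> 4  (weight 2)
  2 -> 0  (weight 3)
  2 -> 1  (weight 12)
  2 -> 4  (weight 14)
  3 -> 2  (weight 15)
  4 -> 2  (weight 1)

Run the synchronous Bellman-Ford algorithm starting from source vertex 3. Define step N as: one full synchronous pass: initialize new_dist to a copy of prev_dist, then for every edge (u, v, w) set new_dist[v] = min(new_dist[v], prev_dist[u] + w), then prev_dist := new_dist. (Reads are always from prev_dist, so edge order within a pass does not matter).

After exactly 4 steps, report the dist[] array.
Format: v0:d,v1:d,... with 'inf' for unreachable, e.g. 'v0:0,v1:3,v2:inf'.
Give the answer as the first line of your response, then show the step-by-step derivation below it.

v0:18,v1:27,v2:15,v3:0,v4:20

step 1: dist = v0:inf,v1:inf,v2:15,v3:0,v4:inf
step 2: dist = v0:18,v1:27,v2:15,v3:0,v4:29
step 3: dist = v0:18,v1:27,v2:15,v3:0,v4:20
step 4: dist = v0:18,v1:27,v2:15,v3:0,v4:20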